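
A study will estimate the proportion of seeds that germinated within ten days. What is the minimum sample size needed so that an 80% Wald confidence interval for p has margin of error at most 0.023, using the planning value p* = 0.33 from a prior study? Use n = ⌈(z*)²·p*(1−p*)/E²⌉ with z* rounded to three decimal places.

n = 687

z* = 1.282 at the 80% level.
p*(1−p*) = 0.2211.
Required n before rounding: 1.643524 × 0.2211 / 0.023² = 686.925.
Rounding up, n = 687.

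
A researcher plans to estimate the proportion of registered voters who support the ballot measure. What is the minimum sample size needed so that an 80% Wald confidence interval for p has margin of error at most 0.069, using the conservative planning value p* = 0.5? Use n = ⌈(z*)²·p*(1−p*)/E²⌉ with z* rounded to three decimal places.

For 80% confidence, z* = 1.282.
p*(1−p*) = 0.2500.
(z*)²·p*(1−p*)/E² = 1.643524·0.2500/0.004761 = 86.301.
Rounding up, n = 87.

n = 87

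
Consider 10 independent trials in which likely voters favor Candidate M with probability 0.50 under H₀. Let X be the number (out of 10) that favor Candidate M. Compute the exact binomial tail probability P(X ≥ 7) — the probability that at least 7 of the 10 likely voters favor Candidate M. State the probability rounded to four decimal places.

P = 0.1719

X is binomial with n = 10 and p = 0.50.
P(X ≥ 7) = C(10,7)·0.50^7·0.50^3 + C(10,8)·0.50^8·0.50^2 + C(10,9)·0.50^9·0.50^1 + C(10,10)·0.50^10·0.50^0.
= 0.117188 + 0.043945 + 0.009766 + 0.000977 = 0.1719.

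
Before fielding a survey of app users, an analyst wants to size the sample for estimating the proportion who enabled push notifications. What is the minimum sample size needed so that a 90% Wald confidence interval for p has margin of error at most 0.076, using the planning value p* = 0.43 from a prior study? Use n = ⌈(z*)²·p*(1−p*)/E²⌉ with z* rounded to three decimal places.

n = 115

z* = 1.645 at the 90% level.
p*(1−p*) = 0.2451.
Required n before rounding: 2.706025 × 0.2451 / 0.076² = 114.828.
⌈114.828⌉ = 115.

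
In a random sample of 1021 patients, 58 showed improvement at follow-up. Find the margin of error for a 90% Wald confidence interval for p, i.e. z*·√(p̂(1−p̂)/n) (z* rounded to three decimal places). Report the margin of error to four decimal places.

The sample proportion is 58/1021 = 0.05681.
SE(p̂) = √(0.05681·0.94319/1021) = 0.007244.
For 90% confidence, z* = 1.645.
So ME = 0.0119.

ME = 0.0119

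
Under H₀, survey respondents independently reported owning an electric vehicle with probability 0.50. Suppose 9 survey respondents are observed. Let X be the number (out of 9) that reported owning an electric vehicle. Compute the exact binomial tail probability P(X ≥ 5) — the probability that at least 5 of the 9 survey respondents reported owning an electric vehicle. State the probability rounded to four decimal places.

X is binomial with n = 9 and p = 0.50.
P(X ≥ 5) = Σ_{j=5}^{9} C(9,j)·0.50^j·0.50^{9−j}.
= 0.246094 + 0.164062 + 0.070312 + 0.017578 + 0.001953 = 0.5000.

P = 0.5000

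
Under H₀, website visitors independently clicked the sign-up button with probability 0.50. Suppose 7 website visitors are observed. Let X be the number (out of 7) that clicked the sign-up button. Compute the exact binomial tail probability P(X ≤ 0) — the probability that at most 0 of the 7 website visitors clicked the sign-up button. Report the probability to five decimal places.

P = 0.00781

X ~ Binomial(n=7, p=0.50).
P(X ≤ 0) = C(7,0)·0.50^0·0.50^7.
= 0.007812 = 0.00781.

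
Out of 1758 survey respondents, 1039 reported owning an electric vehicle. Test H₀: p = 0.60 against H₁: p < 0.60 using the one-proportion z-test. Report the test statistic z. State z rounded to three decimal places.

With x = 1039 successes in n = 1758, p̂ = 0.59101.
Null standard error: √(0.60·0.40/1758) = √0.000136519 = 0.011684.
Test statistic: z = -0.00899/0.011684 = -0.769.

z = -0.769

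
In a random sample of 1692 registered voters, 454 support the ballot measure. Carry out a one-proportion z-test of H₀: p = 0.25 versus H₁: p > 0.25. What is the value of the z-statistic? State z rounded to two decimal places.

p̂ = 454/1692 = 0.26832.
Under H₀, SE = √(p₀(1−p₀)/n) = √(0.25·0.75/1692) = √0.000110816 = 0.010527.
Test statistic: z = 0.01832/0.010527 = 1.74.

z = 1.74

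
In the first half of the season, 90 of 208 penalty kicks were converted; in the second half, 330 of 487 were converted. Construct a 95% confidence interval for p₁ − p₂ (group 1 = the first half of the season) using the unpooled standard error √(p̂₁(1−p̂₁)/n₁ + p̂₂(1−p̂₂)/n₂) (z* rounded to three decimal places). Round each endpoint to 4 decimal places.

p̂₁ = 90/208 = 0.43269, p̂₂ = 330/487 = 0.67762; p̂₁ − p̂₂ = -0.24493.
SE = √(0.001180143 + 0.000448566) = √0.001628709 = 0.040357.
The 95% critical value is z* = 1.960. Margin = 1.960·0.040357 = 0.07910.
CI: -0.24493 ± 0.07910 = (-0.3240, -0.1658).

(-0.3240, -0.1658)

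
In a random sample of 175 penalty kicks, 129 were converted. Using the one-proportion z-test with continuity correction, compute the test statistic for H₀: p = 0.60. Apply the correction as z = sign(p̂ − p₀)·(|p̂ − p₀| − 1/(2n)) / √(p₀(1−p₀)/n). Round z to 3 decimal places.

p̂ = 129/175 = 0.73714. p̂ − p₀ = 0.137143.
1/(2n) = 0.002857.
Corrected numerator: |0.137143| − 0.002857 = 0.134286.
Under H₀, SE = √(p₀(1−p₀)/n) = √(0.60·0.40/175) = √0.001371429 = 0.037033.
z = (+)0.134286/0.037033 = 3.626.

z = 3.626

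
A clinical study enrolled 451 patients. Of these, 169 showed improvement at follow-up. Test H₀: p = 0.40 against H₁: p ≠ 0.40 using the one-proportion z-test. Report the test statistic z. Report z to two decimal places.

z = -1.10

p̂ = 169/451 = 0.37472.
Null standard error: √(0.40·0.60/451) = √0.000532151 = 0.023068.
z = (p̂ − p₀)/SE = (0.37472 − 0.40)/0.023068 = -1.10.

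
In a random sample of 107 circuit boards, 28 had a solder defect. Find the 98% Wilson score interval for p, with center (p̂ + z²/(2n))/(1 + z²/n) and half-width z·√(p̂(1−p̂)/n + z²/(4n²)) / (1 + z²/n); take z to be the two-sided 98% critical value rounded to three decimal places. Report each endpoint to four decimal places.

Here p̂ = 28/107 = 0.26168 and z = 2.326 (z² = 5.410276).
Denominator 1 + z²/n = 1 + 5.410276/107 = 1.050563.
Adjusted center: (0.26168 + z²/(2n))/1.050563 = 0.27315.
Radicand: p̂(1−p̂)/n + z²/(4n²) = 0.001805651 + 0.000118139 = 0.001923790.
Half-width = z·√(radicand)/denom = 2.326·0.043861/1.050563 = 0.09711.
So the interval runs from 0.1760 to 0.3703.

(0.1760, 0.3703)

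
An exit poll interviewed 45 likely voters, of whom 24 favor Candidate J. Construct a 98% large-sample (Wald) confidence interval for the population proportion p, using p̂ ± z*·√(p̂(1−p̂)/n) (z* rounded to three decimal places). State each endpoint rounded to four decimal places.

(0.3603, 0.7063)

With x = 24 successes in n = 45, p̂ = 0.53333.
Standard error of p̂: √(0.248889/45) = √0.005530864 = 0.074370.
z* = 2.326 at the 98% level.
Margin = 2.326·0.074370 = 0.17298.
Interval: 0.53333 ± 0.17298 → (0.3603, 0.7063).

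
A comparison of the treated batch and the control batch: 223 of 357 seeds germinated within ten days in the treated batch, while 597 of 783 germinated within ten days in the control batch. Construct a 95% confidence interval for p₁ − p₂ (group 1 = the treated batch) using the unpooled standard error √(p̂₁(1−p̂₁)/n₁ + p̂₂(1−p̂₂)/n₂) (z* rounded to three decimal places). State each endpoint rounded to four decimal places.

(-0.1962, -0.0794)

p̂₁ = 223/357 = 0.62465, p̂₂ = 597/783 = 0.76245; p̂₁ − p̂₂ = -0.13780.
Unpooled SE = √(p̂₁(1−p̂₁)/n₁ + p̂₂(1−p̂₂)/n₂) = √(0.000656757 + 0.000231314) = 0.029801.
z* = 1.960 at the 95% level. Margin of error = 0.05841.
Interval: -0.13780 ± 0.05841 → (-0.1962, -0.0794).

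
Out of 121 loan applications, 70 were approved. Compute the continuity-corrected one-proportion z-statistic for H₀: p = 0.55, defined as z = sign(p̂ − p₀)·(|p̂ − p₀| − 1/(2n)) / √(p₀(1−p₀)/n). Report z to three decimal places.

Sample proportion p̂ = 70/121 = 0.57851. p̂ − p₀ = 0.028512.
1/(2n) = 0.004132.
Corrected numerator: |0.028512| − 0.004132 = 0.024380.
Under H₀, SE = √(p₀(1−p₀)/n) = √(0.55·0.45/121) = √0.002045455 = 0.045227.
z = +0.024380/0.045227 = 0.539.

z = 0.539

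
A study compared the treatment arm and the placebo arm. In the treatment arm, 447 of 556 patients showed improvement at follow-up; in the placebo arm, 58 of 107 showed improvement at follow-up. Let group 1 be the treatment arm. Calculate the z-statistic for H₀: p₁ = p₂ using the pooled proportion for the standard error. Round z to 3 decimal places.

p̂₁ = 447/556 = 0.80396, p̂₂ = 58/107 = 0.54206.
Pooling: p̂ = 505/663 = 0.76169.
Pooled SE = √[0.1815187·0.01114436] ≈ 0.044977.
z = 0.26190/0.044977 = 5.823.

z = 5.823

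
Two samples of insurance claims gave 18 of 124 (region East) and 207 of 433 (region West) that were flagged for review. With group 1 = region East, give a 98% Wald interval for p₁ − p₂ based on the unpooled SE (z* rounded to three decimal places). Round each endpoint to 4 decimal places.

p̂₁ = 18/124 = 0.14516, p̂₂ = 207/433 = 0.47806; p̂₁ − p̂₂ = -0.33290.
SE = √(0.001000722 + 0.000576256) = √0.001576978 = 0.039711.
The 98% critical value is z* = 2.326. Margin of error = 0.09237.
So the interval runs from -0.4253 to -0.2405.

(-0.4253, -0.2405)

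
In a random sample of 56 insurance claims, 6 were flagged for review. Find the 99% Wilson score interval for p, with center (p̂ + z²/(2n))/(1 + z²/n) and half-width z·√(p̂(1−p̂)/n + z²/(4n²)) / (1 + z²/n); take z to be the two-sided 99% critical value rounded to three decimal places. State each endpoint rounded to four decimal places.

Here p̂ = 6/56 = 0.10714 and z = 2.576 (z² = 6.635776).
1 + z²/n = 1.118496.
Center = (0.10714 + 0.059248)/1.118496 = 0.14876.
Radicand: p̂(1−p̂)/n + z²/(4n²) = 0.001708273 + 0.000529000 = 0.002237273.
Half-width = z·√(radicand)/denom = 2.576·0.047300/1.118496 = 0.10894.
Interval: 0.14876 ± 0.10894 → (0.0398, 0.2577).

(0.0398, 0.2577)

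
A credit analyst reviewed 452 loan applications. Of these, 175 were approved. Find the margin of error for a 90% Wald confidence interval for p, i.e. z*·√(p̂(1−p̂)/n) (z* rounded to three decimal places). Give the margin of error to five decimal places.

p̂ = 175/452 = 0.38717.
SE = √(p̂(1−p̂)/n) = √(0.237269/452) = 0.022911.
The 90% critical value is z* = 1.645.
ME = 1.645·0.022911 = 0.03769.

ME = 0.03769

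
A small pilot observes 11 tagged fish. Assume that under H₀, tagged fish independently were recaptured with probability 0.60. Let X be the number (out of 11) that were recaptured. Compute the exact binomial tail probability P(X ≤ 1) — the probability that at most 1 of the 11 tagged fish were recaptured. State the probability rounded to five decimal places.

X ~ Binomial(n=11, p=0.60).
P(X ≤ 1) = C(11,0)·0.60^0·0.40^11 + C(11,1)·0.60^1·0.40^10.
= 0.000042 + 0.000692 = 0.00073.

P = 0.00073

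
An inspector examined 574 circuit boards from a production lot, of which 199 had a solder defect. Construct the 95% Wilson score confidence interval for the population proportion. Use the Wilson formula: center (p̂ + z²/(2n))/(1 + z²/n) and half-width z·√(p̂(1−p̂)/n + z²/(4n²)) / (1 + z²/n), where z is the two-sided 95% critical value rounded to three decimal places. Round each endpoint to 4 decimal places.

Here p̂ = 199/574 = 0.34669 and z = 1.960 (z² = 3.841600).
Denominator 1 + z²/n = 1 + 3.841600/574 = 1.006693.
Center = (0.34669 + 0.003346)/1.006693 = 0.34771.
Radicand: p̂(1−p̂)/n + z²/(4n²) = 0.000394592 + 0.000002915 = 0.000397507.
Half-width = z·√(radicand)/denom = 1.960·0.019938/1.006693 = 0.03882.
So the interval runs from 0.3089 to 0.3865.

(0.3089, 0.3865)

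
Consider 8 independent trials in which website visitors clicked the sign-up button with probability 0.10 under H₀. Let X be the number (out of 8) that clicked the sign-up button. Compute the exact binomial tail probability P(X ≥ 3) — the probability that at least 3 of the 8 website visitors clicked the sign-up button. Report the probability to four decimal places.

P = 0.0381

X ~ Binomial(n=8, p=0.10).
P(X ≥ 3) = Σ_{j=3}^{8} C(8,j)·0.10^j·0.90^{8−j}.
= 0.033067 + 0.004593 + 0.000408 + 0.000023 + 0.000001 + 0.000000 = 0.0381.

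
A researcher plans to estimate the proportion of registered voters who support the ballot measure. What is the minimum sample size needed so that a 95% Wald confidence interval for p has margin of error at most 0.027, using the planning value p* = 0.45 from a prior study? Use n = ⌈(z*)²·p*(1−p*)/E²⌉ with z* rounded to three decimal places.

For 95% confidence, z* = 1.960.
p*(1−p*) = 0.45·0.55 = 0.2475.
Required n before rounding: 3.841600 × 0.2475 / 0.027² = 1304.247.
⌈1304.247⌉ = 1305.

n = 1305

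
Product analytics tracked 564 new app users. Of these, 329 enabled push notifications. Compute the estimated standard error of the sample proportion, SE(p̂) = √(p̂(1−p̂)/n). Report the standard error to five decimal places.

SE = 0.02076

p̂ = 329/564 = 0.58333.
p̂(1−p̂) = 0.243056.
Dividing by n and taking the root: √0.000430950 = 0.02076.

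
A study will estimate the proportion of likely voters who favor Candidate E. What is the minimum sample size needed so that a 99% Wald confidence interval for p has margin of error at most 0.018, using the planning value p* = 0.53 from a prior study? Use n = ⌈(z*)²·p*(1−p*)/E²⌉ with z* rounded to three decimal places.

n = 5102

For 99% confidence, z* = 2.576.
p*(1−p*) = 0.2491.
Required n before rounding: 6.635776 × 0.2491 / 0.018² = 5101.765.
Rounding up, n = 5102.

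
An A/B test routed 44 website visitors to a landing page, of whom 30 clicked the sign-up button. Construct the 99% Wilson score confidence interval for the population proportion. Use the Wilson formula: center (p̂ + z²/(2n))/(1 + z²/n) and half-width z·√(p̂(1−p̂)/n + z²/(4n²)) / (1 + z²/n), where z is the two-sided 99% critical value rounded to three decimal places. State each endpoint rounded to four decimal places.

(0.4877, 0.8283)

p̂ = 30/44 = 0.68182; z = 2.576, so z² = 6.635776.
Denominator 1 + z²/n = 1 + 6.635776/44 = 1.150813.
Center = (0.68182 + 0.075407)/1.150813 = 0.65799.
Radicand: p̂(1−p̂)/n + z²/(4n²) = 0.004930503 + 0.000856893 = 0.005787396.
Half-width = z·√(radicand)/denom = 2.576·0.076075/1.150813 = 0.17029.
So the interval runs from 0.4877 to 0.8283.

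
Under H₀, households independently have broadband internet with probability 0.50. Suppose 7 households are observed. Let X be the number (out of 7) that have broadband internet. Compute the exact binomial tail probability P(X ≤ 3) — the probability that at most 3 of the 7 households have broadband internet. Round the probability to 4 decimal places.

X ~ Binomial(n=7, p=0.50).
P(X ≤ 3) = C(7,0)·0.50^0·0.50^7 + C(7,1)·0.50^1·0.50^6 + C(7,2)·0.50^2·0.50^5 + C(7,3)·0.50^3·0.50^4.
= 0.007812 + 0.054688 + 0.164062 + 0.273438 = 0.5000.

P = 0.5000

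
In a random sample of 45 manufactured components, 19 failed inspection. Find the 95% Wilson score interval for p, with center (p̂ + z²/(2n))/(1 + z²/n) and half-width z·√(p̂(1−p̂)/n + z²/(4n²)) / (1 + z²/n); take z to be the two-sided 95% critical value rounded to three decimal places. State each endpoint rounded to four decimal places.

(0.2897, 0.5670)

p̂ = 19/45 = 0.42222; z = 1.960, so z² = 3.841600.
Denominator 1 + z²/n = 1 + 3.841600/45 = 1.085369.
Adjusted center: (0.42222 + z²/(2n))/1.085369 = 0.42834.
Radicand: p̂(1−p̂)/n + z²/(4n²) = 0.005421125 + 0.000474272 = 0.005895397.
Half-width = z·√(radicand)/denom = 1.960·0.076781/1.085369 = 0.13865.
CI: 0.42834 ± 0.13865 = (0.2897, 0.5670).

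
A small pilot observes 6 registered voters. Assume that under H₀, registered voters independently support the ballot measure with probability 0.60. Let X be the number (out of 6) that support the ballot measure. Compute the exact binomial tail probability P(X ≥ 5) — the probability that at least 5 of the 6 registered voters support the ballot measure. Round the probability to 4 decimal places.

P = 0.2333

X is binomial with n = 6 and p = 0.60.
P(X ≥ 5) = C(6,5)·0.60^5·0.40^1 + C(6,6)·0.60^6·0.40^0.
= 0.186624 + 0.046656 = 0.2333.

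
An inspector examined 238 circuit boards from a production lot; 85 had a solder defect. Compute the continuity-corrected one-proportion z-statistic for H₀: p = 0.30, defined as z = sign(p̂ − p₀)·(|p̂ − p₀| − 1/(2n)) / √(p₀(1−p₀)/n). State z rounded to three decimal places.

With x = 85 successes in n = 238, p̂ = 0.35714. p̂ − p₀ = 0.057143.
Continuity correction 1/(2n) = 1/476 = 0.002101.
Corrected numerator: |0.057143| − 0.002101 = 0.055042.
Null standard error: √(0.30·0.70/238) = √0.000882353 = 0.029704.
z = (+)0.055042/0.029704 = 1.853.

z = 1.853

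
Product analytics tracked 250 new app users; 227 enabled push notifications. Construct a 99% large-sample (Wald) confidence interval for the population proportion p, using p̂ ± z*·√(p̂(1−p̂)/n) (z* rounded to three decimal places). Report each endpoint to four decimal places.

The sample proportion is 227/250 = 0.90800.
SE(p̂) = √(0.90800·0.09200/250) = 0.018280.
z* = 2.576 at the 99% level.
Margin = 2.576·0.018280 = 0.04709.
So the interval runs from 0.8609 to 0.9551.

(0.8609, 0.9551)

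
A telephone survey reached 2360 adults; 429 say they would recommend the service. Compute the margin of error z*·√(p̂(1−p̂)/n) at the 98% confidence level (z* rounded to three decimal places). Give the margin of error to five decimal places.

Sample proportion p̂ = 429/2360 = 0.18178.
SE = √(p̂(1−p̂)/n) = √(0.148736/2360) = 0.007939.
The 98% critical value is z* = 2.326.
So ME = 0.01847.

ME = 0.01847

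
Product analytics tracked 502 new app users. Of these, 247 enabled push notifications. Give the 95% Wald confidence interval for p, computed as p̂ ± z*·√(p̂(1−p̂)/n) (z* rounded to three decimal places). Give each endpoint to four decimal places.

(0.4483, 0.5358)

Sample proportion p̂ = 247/502 = 0.49203.
Standard error of p̂: √(0.249937/502) = √0.000497881 = 0.022313.
z* = 1.960 at the 95% level.
Margin of error: 1.960 × 0.022313 = 0.04373.
So the interval runs from 0.4483 to 0.5358.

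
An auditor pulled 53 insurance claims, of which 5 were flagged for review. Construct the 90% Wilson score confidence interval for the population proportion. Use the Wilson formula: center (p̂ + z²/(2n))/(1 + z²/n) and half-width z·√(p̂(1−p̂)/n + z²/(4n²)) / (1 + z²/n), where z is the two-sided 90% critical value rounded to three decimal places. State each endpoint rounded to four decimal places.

Here p̂ = 5/53 = 0.09434 and z = 1.645 (z² = 2.706025).
1 + z²/n = 1.051057.
Adjusted center: (0.09434 + z²/(2n))/1.051057 = 0.11405.
Radicand: p̂(1−p̂)/n + z²/(4n²) = 0.001612069 + 0.000240835 = 0.001852904.
Half-width = z·√(radicand)/denom = 1.645·0.043045/1.051057 = 0.06737.
CI: 0.11405 ± 0.06737 = (0.0467, 0.1814).

(0.0467, 0.1814)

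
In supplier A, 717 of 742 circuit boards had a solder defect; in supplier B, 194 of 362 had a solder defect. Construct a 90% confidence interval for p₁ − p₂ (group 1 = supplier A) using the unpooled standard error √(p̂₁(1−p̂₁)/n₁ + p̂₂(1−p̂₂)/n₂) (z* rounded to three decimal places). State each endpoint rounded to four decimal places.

p̂₁ = 717/742 = 0.96631, p̂₂ = 194/362 = 0.53591; p̂₁ − p̂₂ = 0.43040.
SE = √(0.000043878 + 0.000687045) = √0.000730923 = 0.027036.
z* = 1.645 at the 90% level. Margin of error = 0.04447.
Interval: 0.43040 ± 0.04447 → (0.3859, 0.4749).

(0.3859, 0.4749)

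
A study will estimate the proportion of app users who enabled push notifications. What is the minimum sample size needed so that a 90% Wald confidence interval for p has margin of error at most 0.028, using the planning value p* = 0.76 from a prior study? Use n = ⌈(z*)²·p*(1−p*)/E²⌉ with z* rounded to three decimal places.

n = 630

The 90% critical value is z* = 1.645.
p*(1−p*) = 0.1824.
(z*)²·p*(1−p*)/E² = 2.706025·0.1824/0.000784 = 629.565.
⌈629.565⌉ = 630.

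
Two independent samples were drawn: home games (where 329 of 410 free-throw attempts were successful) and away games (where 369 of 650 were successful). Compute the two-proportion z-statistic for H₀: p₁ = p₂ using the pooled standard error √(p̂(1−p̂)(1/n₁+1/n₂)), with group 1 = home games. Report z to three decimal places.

Sample proportions: p̂₁ = 329/410 = 0.80244 and p̂₂ = 369/650 = 0.56769.
Pooling: p̂ = 698/1060 = 0.65849.
SE = √[p̂(1−p̂)(1/n₁+1/n₂)] = √[0.65849·0.34151·(1/410+1/650)] ≈ 0.029908.
z = (p̂₁ − p̂₂)/SE = (0.80244 − 0.56769)/0.029908 = 0.23475/0.029908 = 7.849.

z = 7.849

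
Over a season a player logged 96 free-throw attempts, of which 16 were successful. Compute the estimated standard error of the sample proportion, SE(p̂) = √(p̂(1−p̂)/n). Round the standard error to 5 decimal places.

SE = 0.03804

With x = 16 successes in n = 96, p̂ = 0.16667.
p̂(1−p̂) = 0.16667·0.83333 = 0.138891.
Dividing by n and taking the root: √0.001446781 = 0.03804.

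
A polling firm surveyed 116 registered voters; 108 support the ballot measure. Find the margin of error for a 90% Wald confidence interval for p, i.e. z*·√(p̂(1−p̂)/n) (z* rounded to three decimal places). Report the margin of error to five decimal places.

ME = 0.03870

p̂ = 108/116 = 0.93103.
SE(p̂) = √(0.93103·0.06897/116) = 0.023527.
For 90% confidence, z* = 1.645.
So ME = 0.03870.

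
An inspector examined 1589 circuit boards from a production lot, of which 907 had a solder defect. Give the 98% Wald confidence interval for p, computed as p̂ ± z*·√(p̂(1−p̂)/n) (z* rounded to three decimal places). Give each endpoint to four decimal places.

p̂ = 907/1589 = 0.57080.
SE(p̂) = √(0.57080·0.42920/1589) = 0.012417.
The 98% critical value is z* = 2.326.
Margin = 2.326·0.012417 = 0.02888.
So the interval runs from 0.5419 to 0.5997.

(0.5419, 0.5997)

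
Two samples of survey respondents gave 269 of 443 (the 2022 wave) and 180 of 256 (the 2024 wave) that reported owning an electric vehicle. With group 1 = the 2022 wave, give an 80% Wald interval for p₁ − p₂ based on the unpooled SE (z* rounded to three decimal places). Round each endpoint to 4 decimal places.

p̂₁ = 0.60722, p̂₂ = 0.70312, so the observed difference is -0.09590.
SE = √(0.000538382 + 0.000815392) = √0.001353774 = 0.036794.
z* = 1.282 at the 80% level. Margin of error = 0.04717.
So the interval runs from -0.1431 to -0.0487.

(-0.1431, -0.0487)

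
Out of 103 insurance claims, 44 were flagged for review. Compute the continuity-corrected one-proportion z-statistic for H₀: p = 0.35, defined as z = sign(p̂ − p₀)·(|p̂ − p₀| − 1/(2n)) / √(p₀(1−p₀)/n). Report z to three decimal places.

z = 1.539

Sample proportion p̂ = 44/103 = 0.42718. p̂ − p₀ = 0.077184.
1/(2n) = 0.004854.
Corrected numerator: |0.077184| − 0.004854 = 0.072330.
Under H₀, SE = √(p₀(1−p₀)/n) = √(0.35·0.65/103) = √0.002208738 = 0.046997.
z = +0.072330/0.046997 = 1.539.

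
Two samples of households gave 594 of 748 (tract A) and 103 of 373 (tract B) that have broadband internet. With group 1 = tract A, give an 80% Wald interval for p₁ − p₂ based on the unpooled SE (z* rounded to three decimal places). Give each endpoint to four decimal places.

p̂₁ = 594/748 = 0.79412, p̂₂ = 103/373 = 0.27614; p̂₁ − p̂₂ = 0.51798.
Unpooled SE = √(p̂₁(1−p̂₁)/n₁ + p̂₂(1−p̂₂)/n₂) = √(0.000218576 + 0.000535889) = 0.027468.
z* = 1.282 at the 80% level. Margin = 1.282·0.027468 = 0.03521.
So the interval runs from 0.4828 to 0.5532.

(0.4828, 0.5532)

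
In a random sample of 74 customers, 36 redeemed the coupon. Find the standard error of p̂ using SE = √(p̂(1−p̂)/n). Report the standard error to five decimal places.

SE = 0.05810

p̂ = 36/74 = 0.48649.
p̂(1−p̂) = 0.249817.
SE = √(0.249817/74) = 0.05810.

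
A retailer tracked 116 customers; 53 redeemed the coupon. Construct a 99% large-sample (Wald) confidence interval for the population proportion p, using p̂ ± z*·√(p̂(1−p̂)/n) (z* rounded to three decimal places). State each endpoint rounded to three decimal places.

(0.338, 0.576)

Sample proportion p̂ = 53/116 = 0.45690.
Standard error of p̂: √(0.248142/116) = √0.002139156 = 0.046251.
For 99% confidence, z* = 2.576.
Margin of error: 2.576 × 0.046251 = 0.11914.
Interval: 0.45690 ± 0.11914 → (0.338, 0.576).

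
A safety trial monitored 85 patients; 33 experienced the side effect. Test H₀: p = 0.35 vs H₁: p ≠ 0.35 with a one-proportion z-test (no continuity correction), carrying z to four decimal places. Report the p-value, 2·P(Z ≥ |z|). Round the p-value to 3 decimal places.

With x = 33 successes in n = 85, p̂ = 0.38824.
Under H₀, SE = √(p₀(1−p₀)/n) = √(0.35·0.65/85) = √0.002676471 = 0.051735.
Test statistic (full precision, shown to 4 dp): z = (33/85 − 0.35)/SE₀ ≈ 0.7391.
From the standard normal, 2·P(Z ≥ |z|) = 0.460.

p-value = 0.460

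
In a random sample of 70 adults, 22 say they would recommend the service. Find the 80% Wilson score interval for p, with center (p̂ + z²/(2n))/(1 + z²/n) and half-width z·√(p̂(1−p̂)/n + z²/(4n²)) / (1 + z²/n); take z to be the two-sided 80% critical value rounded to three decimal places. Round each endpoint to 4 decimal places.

Here p̂ = 22/70 = 0.31429 and z = 1.282 (z² = 1.643524).
Denominator 1 + z²/n = 1 + 1.643524/70 = 1.023479.
Center = (0.31429 + 0.011739)/1.023479 = 0.31855.
Radicand: p̂(1−p̂)/n + z²/(4n²) = 0.003078717 + 0.000083853 = 0.003162570.
Half-width = 1.282·√0.003162570/1.023479 = 0.07044.
Interval: 0.31855 ± 0.07044 → (0.2481, 0.3890).

(0.2481, 0.3890)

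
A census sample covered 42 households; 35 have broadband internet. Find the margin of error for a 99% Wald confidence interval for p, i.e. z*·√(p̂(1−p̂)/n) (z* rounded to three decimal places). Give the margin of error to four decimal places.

The sample proportion is 35/42 = 0.83333.
Standard error of p̂: √(0.138889/42) = √0.003306878 = 0.057505.
For 99% confidence, z* = 2.576.
ME = 2.576·0.057505 = 0.1481.

ME = 0.1481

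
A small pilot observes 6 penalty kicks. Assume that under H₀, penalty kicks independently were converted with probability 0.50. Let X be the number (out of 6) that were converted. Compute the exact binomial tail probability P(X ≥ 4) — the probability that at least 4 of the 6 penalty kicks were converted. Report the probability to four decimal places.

X ~ Binomial(n=6, p=0.50).
P(X ≥ 4) = C(6,4)·0.50^4·0.50^2 + C(6,5)·0.50^5·0.50^1 + C(6,6)·0.50^6·0.50^0.
= 0.234375 + 0.093750 + 0.015625 = 0.3438.

P = 0.3438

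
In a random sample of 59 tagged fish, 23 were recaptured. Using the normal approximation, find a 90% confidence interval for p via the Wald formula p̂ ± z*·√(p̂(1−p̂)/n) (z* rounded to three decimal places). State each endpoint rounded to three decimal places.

(0.285, 0.494)

The sample proportion is 23/59 = 0.38983.
SE(p̂) = √(0.38983·0.61017/59) = 0.063495.
The 90% critical value is z* = 1.645.
Margin of error: 1.645 × 0.063495 = 0.10445.
Interval: 0.38983 ± 0.10445 → (0.285, 0.494).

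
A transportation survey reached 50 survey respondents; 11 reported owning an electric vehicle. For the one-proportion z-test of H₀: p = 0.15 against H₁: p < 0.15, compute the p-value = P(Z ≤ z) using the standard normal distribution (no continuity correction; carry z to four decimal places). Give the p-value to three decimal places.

p-value = 0.917

With x = 11 successes in n = 50, p̂ = 0.22000.
Null standard error: √(0.15·0.85/50) = √0.002550000 = 0.050498.
z = (p̂ − p₀)/SE = (11/50 − 0.15)/0.050498 ≈ 1.3862.
p-value = P(Z ≤ z) with z = 1.3862 → 0.917.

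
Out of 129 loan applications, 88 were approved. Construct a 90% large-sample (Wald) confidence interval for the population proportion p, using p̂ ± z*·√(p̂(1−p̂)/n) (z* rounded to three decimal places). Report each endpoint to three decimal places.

p̂ = 88/129 = 0.68217.
Standard error of p̂: √(0.216814/129) = √0.001680728 = 0.040997.
The 90% critical value is z* = 1.645.
Margin = 1.645·0.040997 = 0.06744.
Interval: 0.68217 ± 0.06744 → (0.615, 0.750).

(0.615, 0.750)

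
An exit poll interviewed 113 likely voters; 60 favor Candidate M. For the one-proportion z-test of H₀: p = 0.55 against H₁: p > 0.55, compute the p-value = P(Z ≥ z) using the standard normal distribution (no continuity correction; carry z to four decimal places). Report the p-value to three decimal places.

Sample proportion p̂ = 60/113 = 0.53097.
Under H₀, SE = √(p₀(1−p₀)/n) = √(0.55·0.45/113) = √0.002190265 = 0.046800.
Test statistic (full precision, shown to 4 dp): z = (60/113 − 0.55)/SE₀ ≈ -0.4065.
From the standard normal, P(Z ≥ z) = 0.658.

p-value = 0.658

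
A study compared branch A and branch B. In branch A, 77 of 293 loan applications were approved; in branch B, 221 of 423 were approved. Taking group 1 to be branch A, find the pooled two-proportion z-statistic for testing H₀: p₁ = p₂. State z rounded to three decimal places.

z = -6.931

p̂₁ = 77/293 = 0.26280, p̂₂ = 221/423 = 0.52246.
Pooling: p̂ = 298/716 = 0.41620.
SE = √[p̂(1−p̂)(1/n₁+1/n₂)] = √[0.41620·0.58380·(1/293+1/423)] ≈ 0.037466.
z = -0.25966/0.037466 = -6.931.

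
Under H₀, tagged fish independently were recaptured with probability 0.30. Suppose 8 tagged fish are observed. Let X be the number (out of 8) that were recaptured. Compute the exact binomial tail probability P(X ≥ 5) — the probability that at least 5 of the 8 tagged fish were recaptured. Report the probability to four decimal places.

X ~ Binomial(n=8, p=0.30).
P(X ≥ 5) = C(8,5)·0.30^5·0.70^3 + C(8,6)·0.30^6·0.70^2 + C(8,7)·0.30^7·0.70^1 + C(8,8)·0.30^8·0.70^0.
= 0.046675 + 0.010002 + 0.001225 + 0.000066 = 0.0580.

P = 0.0580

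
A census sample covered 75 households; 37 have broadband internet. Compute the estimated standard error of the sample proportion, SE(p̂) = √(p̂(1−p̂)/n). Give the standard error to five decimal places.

SE = 0.05773

The sample proportion is 37/75 = 0.49333.
p̂(1−p̂) = 0.249956.
SE = √(0.249956/75) = 0.05773.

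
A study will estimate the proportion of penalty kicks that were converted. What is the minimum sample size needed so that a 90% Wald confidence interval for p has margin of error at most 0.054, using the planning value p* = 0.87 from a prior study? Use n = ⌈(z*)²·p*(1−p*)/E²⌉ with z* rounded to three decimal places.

n = 105

z* = 1.645 at the 90% level.
p*(1−p*) = 0.1131.
Required n before rounding: 2.706025 × 0.1131 / 0.054² = 104.956.
Rounding up, n = 105.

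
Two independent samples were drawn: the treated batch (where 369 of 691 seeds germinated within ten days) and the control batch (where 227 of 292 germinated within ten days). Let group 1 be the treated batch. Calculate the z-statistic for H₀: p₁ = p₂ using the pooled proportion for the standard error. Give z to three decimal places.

z = -7.137

Sample proportions: p̂₁ = 369/691 = 0.53401 and p̂₂ = 227/292 = 0.77740.
Pooled p̂ = (369+227)/(691+292) = 596/983 = 0.60631.
Pooled SE = √[0.2386988·0.00487184] ≈ 0.034101.
z = (p̂₁ − p̂₂)/SE = (0.53401 − 0.77740)/0.034101 = -0.24339/0.034101 = -7.137.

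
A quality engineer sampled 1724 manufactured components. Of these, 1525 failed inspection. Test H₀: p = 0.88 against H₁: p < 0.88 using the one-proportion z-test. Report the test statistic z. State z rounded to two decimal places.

z = 0.58

p̂ = 1525/1724 = 0.88457.
Under H₀, SE = √(p₀(1−p₀)/n) = √(0.88·0.12/1724) = √0.000061253 = 0.007826.
z = (p̂ − p₀)/SE = (0.88457 − 0.88)/0.007826 = 0.58.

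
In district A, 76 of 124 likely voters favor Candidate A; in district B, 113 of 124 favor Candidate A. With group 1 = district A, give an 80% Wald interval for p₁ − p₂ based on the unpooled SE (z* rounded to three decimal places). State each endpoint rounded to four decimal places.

(-0.3633, -0.2335)

p̂₁ = 0.61290, p̂₂ = 0.91129, so the observed difference is -0.29839.
SE = √(0.001913330 + 0.000651938) = √0.002565268 = 0.050648.
z* = 1.282 at the 80% level. Margin = 1.282·0.050648 = 0.06493.
So the interval runs from -0.3633 to -0.2335.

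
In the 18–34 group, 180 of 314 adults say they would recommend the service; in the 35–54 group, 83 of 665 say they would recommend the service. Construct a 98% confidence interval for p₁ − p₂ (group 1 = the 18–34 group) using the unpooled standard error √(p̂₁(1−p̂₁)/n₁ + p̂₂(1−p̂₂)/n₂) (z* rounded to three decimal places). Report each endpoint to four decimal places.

(0.3770, 0.5199)

p̂₁ = 0.57325, p̂₂ = 0.12481, so the observed difference is 0.44844.
Unpooled SE = √(p̂₁(1−p̂₁)/n₁ + p̂₂(1−p̂₂)/n₂) = √(0.000779091 + 0.000164262) = 0.030714.
z* = 2.326 at the 98% level. Margin of error = 0.07144.
So the interval runs from 0.3770 to 0.5199.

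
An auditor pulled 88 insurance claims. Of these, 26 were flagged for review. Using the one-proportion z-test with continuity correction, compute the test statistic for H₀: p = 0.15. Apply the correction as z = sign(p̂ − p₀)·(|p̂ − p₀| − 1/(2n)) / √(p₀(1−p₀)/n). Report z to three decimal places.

Sample proportion p̂ = 26/88 = 0.29545. p̂ − p₀ = 0.145455.
1/(2n) = 0.005682.
Corrected numerator: |0.145455| − 0.005682 = 0.139773.
SE₀ = √(0.15·0.85/88) = 0.038064.
z = +0.139773/0.038064 = 3.672.

z = 3.672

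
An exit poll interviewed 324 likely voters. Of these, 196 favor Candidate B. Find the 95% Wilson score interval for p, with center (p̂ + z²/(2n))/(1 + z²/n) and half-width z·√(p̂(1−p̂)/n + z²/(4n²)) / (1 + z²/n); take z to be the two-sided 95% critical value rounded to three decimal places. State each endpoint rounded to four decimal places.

p̂ = 196/324 = 0.60494; z = 1.960, so z² = 3.841600.
Denominator 1 + z²/n = 1 + 3.841600/324 = 1.011857.
Adjusted center: (0.60494 + z²/(2n))/1.011857 = 0.60371.
Radicand: p̂(1−p̂)/n + z²/(4n²) = 0.000737617 + 0.000009149 = 0.000746766.
Half-width = z·√(radicand)/denom = 1.960·0.027327/1.011857 = 0.05293.
CI: 0.60371 ± 0.05293 = (0.5508, 0.6566).

(0.5508, 0.6566)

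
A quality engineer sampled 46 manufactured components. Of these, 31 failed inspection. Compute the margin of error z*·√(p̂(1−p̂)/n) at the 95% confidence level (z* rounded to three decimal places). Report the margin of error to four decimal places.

With x = 31 successes in n = 46, p̂ = 0.67391.
Standard error of p̂: √(0.219754/46) = √0.004777266 = 0.069118.
The 95% critical value is z* = 1.960.
So ME = 0.1355.

ME = 0.1355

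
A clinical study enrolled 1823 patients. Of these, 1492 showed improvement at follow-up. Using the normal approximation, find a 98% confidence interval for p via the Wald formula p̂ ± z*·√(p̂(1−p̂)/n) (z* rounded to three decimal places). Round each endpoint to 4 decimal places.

With x = 1492 successes in n = 1823, p̂ = 0.81843.
Standard error of p̂: √(0.148602/1823) = √0.000081515 = 0.009029.
The 98% critical value is z* = 2.326.
Margin of error: 2.326 × 0.009029 = 0.02100.
CI: 0.81843 ± 0.02100 = (0.7974, 0.8394).

(0.7974, 0.8394)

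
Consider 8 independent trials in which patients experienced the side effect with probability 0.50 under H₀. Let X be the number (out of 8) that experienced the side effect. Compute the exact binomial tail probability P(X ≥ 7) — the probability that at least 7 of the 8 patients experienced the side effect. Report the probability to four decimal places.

X is binomial with n = 8 and p = 0.50.
P(X ≥ 7) = C(8,7)·0.50^7·0.50^1 + C(8,8)·0.50^8·0.50^0.
= 0.031250 + 0.003906 = 0.0352.

P = 0.0352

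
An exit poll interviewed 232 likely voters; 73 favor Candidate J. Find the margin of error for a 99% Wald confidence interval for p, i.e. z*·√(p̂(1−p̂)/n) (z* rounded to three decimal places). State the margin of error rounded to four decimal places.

ME = 0.0785

p̂ = 73/232 = 0.31466.
Standard error of p̂: √(0.215647/232) = √0.000929514 = 0.030488.
The 99% critical value is z* = 2.576.
So ME = 0.0785.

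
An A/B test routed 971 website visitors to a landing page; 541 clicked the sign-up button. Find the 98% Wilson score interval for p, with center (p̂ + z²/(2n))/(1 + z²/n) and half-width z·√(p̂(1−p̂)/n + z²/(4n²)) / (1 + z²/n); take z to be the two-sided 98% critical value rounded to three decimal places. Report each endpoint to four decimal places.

(0.5199, 0.5938)

Here p̂ = 541/971 = 0.55716 and z = 2.326 (z² = 5.410276).
1 + z²/n = 1.005572.
Adjusted center: (0.55716 + z²/(2n))/1.005572 = 0.55684.
Radicand: p̂(1−p̂)/n + z²/(4n²) = 0.000254102 + 0.000001435 = 0.000255537.
Half-width = z·√(radicand)/denom = 2.326·0.015986/1.005572 = 0.03698.
Interval: 0.55684 ± 0.03698 → (0.5199, 0.5938).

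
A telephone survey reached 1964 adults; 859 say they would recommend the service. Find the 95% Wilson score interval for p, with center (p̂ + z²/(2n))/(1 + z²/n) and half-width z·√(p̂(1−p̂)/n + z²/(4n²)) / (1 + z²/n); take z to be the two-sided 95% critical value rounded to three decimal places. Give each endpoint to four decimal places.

p̂ = 859/1964 = 0.43737; z = 1.960, so z² = 3.841600.
Denominator 1 + z²/n = 1 + 3.841600/1964 = 1.001956.
Adjusted center: (0.43737 + z²/(2n))/1.001956 = 0.43749.
Radicand: p̂(1−p̂)/n + z²/(4n²) = 0.000125294 + 0.000000249 = 0.000125543.
Half-width = z·√(radicand)/denom = 1.960·0.011205/1.001956 = 0.02192.
So the interval runs from 0.4156 to 0.4594.

(0.4156, 0.4594)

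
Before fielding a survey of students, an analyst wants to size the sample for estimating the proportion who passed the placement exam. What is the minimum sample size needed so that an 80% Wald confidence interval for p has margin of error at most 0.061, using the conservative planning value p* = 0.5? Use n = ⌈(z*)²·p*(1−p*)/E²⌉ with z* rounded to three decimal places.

The 80% critical value is z* = 1.282.
p*(1−p*) = 0.50·0.50 = 0.2500.
(z*)²·p*(1−p*)/E² = 1.643524·0.2500/0.003721 = 110.422.
Rounding up, n = 111.

n = 111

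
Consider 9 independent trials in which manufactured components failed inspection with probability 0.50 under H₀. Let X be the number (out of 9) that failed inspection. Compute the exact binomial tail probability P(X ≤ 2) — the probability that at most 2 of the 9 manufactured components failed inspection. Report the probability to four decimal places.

P = 0.0898

X ~ Binomial(n=9, p=0.50).
P(X ≤ 2) = C(9,0)·0.50^0·0.50^9 + C(9,1)·0.50^1·0.50^8 + C(9,2)·0.50^2·0.50^7.
= 0.001953 + 0.017578 + 0.070312 = 0.0898.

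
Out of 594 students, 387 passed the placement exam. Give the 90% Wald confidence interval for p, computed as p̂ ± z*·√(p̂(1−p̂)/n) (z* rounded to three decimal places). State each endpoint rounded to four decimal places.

With x = 387 successes in n = 594, p̂ = 0.65152.
SE = √(p̂(1−p̂)/n) = √(0.227043/594) = 0.019551.
For 90% confidence, z* = 1.645.
Margin of error: 1.645 × 0.019551 = 0.03216.
Interval: 0.65152 ± 0.03216 → (0.6194, 0.6837).

(0.6194, 0.6837)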